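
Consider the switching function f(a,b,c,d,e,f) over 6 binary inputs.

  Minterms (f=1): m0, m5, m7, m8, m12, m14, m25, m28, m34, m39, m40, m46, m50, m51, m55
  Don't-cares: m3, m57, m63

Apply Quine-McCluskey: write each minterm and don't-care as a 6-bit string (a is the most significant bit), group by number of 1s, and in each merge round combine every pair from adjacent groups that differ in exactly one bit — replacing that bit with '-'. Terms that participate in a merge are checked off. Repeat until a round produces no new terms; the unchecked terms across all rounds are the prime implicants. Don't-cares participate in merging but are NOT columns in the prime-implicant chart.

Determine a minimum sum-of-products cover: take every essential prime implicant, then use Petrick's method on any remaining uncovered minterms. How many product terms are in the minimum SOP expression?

9

[col 0] 000000*, 000011*, 000101*, 000111*, 001000*, 001100*, 001110*, 011001*, 011100*, 100010*, 100111*, 101000*, 101110*, 110010*, 110011*, 110111*, 111001*, 111111*
[col 1] -00111, -01000, -01110, -11001, 0-1100, 00-000, 000-11, 0001-1, 001-00, 0011-0, 1-0010, 1-0111, 11-111, 110-11, 11001-
Prime implicants: -00111, -01000, -01110, -11001, 0-1100, 00-000, 000-11, 0001-1, 001-00, 0011-0, 1-0010, 1-0111, 11-111, 110-11, 11001-
PI chart (minterm → PIs covering it):
  0 | 00-000  (sole → essential)
  5 | 0001-1  (sole → essential)
  7 | -00111,000-11,0001-1
  8 | -01000,00-000,001-00
  12 | 0-1100,001-00,0011-0
  14 | -01110,0011-0
  25 | -11001  (sole → essential)
  28 | 0-1100  (sole → essential)
  34 | 1-0010  (sole → essential)
  39 | -00111,1-0111
  40 | -01000  (sole → essential)
  46 | -01110  (sole → essential)
  50 | 1-0010,11001-
  51 | 110-11,11001-
  55 | 1-0111,11-111,110-11
Essential prime implicants: -01000, -01110, -11001, 0-1100, 00-000, 0001-1, 1-0010
Petrick residual → -00111, 110-11
Minimum SOP uses 9 PIs: b'c'def + b'cd'e'f' + b'cdef' + bcd'e'f + a'cde'f' + a'b'd'e'f' + a'b'c'df + ac'd'ef' + abc'ef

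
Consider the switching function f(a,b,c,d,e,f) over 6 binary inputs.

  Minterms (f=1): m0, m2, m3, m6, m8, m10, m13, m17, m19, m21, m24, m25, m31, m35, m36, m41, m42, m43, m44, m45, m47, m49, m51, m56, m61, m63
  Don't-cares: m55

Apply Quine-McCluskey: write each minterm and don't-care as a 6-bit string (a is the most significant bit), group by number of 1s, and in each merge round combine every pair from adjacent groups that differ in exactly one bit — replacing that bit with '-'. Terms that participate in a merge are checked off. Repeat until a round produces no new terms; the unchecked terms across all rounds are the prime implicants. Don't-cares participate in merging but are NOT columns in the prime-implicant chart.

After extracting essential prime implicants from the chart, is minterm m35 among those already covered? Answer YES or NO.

NO

Round 0: 000000✓ 000010✓ 000011✓ 000110✓ 001000✓ 001010✓ 001101✓ 010001✓ 010011✓ 010101✓ 011000✓ 011001✓ 011111✓ 100011✓ 100100✓ 101001✓ 101010✓ 101011✓ 101100✓ 101101✓ 101111✓ 110001✓ 110011✓ 110111✓ 111000✓ 111101✓ 111111✓
Round 1: -00011✓ -01010 -01101 -10001✓ -10011✓ -11000 -11111 0-0011✓ 0-1000 00-000✓ 00-010✓ 000-10 0000-0✓ 00001- 0010-0✓ 01-001 010-01 0100-1✓ 01100- 1-0011✓ 1-1101✓ 1-1111✓ 10-011 10-100 101-01✓ 101-11✓ 1010-1✓ 10101- 1011-1✓ 10110- 11-111 110-11 1100-1✓ 1111-1✓
Round 2: --0011 -100-1 00-0-0 1-11-1 101--1
PIs = {--0011, -01010, -01101, -100-1, -11000, -11111, 0-1000, 00-0-0, 000-10, 00001-, 01-001, 010-01, 01100-, 1-11-1, 10-011, 10-100, 101--1, 10101-, 10110-, 11-111, 110-11}
Coverage chart:
  m0: 00-0-0 ←essential
  m2: 00-0-0,000-10,00001-
  m3: --0011,00001-
  m6: 000-10 ←essential
  m8: 0-1000,00-0-0
  m10: -01010,00-0-0
  m13: -01101 ←essential
  m17: -100-1,01-001,010-01
  m19: --0011,-100-1
  m21: 010-01 ←essential
  m24: -11000,0-1000,01100-
  m25: 01-001,01100-
  m31: -11111 ←essential
  m35: --0011,10-011
  m36: 10-100 ←essential
  m41: 101--1 ←essential
  m42: -01010,10101-
  m43: 10-011,101--1,10101-
  m44: 10-100,10110-
  m45: -01101,1-11-1,101--1,10110-
  m47: 1-11-1,101--1
  m49: -100-1 ←essential
  m51: --0011,-100-1,110-11
  m56: -11000 ←essential
  m61: 1-11-1 ←essential
  m63: -11111,1-11-1,11-111
Essential: -01101, -100-1, -11000, -11111, 00-0-0, 000-10, 010-01, 1-11-1, 10-100, 101--1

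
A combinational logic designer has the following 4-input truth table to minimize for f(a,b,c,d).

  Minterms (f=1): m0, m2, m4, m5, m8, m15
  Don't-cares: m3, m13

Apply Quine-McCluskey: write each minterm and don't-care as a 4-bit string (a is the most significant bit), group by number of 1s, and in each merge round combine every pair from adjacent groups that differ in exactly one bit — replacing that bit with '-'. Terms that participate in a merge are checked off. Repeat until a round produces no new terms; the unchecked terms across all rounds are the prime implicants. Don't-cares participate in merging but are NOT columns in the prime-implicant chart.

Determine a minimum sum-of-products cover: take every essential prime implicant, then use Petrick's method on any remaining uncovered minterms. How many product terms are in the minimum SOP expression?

Round 0: 0000✓ 0010✓ 0011✓ 0100✓ 0101✓ 1000✓ 1101✓ 1111✓
Round 1: -000 -101 0-00 00-0 001- 010- 11-1
PIs = {-000, -101, 0-00, 00-0, 001-, 010-, 11-1}
Coverage chart:
  m0: -000,0-00,00-0
  m2: 00-0,001-
  m4: 0-00,010-
  m5: -101,010-
  m8: -000 ←essential
  m15: 11-1 ←essential
Essential: -000, 11-1
Petrick residual → 00-0, 010-
Min cover (4 terms): b'c'd' + a'b'd' + a'bc' + abd

4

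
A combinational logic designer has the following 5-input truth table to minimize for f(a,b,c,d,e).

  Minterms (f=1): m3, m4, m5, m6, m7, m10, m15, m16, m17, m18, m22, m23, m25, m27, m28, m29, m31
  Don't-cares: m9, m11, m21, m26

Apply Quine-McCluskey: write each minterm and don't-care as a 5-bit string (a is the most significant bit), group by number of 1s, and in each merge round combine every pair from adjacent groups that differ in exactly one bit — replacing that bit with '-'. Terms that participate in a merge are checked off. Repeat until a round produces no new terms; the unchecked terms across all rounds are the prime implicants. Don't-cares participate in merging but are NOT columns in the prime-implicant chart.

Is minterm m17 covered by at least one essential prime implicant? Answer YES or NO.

Round 0: 00011✓ 00100✓ 00101✓ 00110✓ 00111✓ 01001✓ 01010✓ 01011✓ 01111✓ 10000✓ 10001✓ 10010✓ 10101✓ 10110✓ 10111✓ 11001✓ 11010✓ 11011✓ 11100✓ 11101✓ 11111✓
Round 1: -0101✓ -0110✓ -0111✓ -1001✓ -1010✓ -1011✓ -1111✓ 0-011✓ 0-111✓ 00-11✓ 001-0✓ 001-1✓ 0010-✓ 0011-✓ 01-11✓ 010-1✓ 0101-✓ 1-001✓ 1-010 1-101✓ 1-111✓ 10-01✓ 10-10 100-0 1000- 101-1✓ 1011-✓ 11-01✓ 11-11✓ 110-1✓ 1101-✓ 111-1✓ 1110-
Round 2: --111 -01-1 -011- -1-11 -10-1 -101- 0--11 001-- 1--01 1-1-1 11--1
PIs = {--111, -01-1, -011-, -1-11, -10-1, -101-, 0--11, 001--, 1--01, 1-010, 1-1-1, 10-10, 100-0, 1000-, 11--1, 1110-}
Coverage chart:
  m3: 0--11 ←essential
  m4: 001-- ←essential
  m5: -01-1,001--
  m6: -011-,001--
  m7: --111,-01-1,-011-,0--11,001--
  m10: -101- ←essential
  m15: --111,-1-11,0--11
  m16: 100-0,1000-
  m17: 1--01,1000-
  m18: 1-010,10-10,100-0
  m22: -011-,10-10
  m23: --111,-01-1,-011-,1-1-1
  m25: -10-1,1--01,11--1
  m27: -1-11,-10-1,-101-,11--1
  m28: 1110- ←essential
  m29: 1--01,1-1-1,11--1,1110-
  m31: --111,-1-11,1-1-1,11--1
Essential: -101-, 0--11, 001--, 1110-

NO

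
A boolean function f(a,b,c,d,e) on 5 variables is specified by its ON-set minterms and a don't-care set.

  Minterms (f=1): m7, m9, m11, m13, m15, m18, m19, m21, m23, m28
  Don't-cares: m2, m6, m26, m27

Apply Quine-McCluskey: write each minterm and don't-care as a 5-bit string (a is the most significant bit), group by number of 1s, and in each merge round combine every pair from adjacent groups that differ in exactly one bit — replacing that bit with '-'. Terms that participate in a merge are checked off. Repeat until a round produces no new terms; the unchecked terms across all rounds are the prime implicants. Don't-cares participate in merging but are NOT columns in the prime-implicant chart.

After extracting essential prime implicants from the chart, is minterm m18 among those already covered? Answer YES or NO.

size-2^0 implicants → 00010(✓)  00110(✓)  00111(✓)  01001(✓)  01011(✓)  01101(✓)  01111(✓)  10010(✓)  10011(✓)  10101(✓)  10111(✓)  11010(✓)  11011(✓)  11100
size-2^1 implicants → -0010  -0111  -1011  0-111  00-10  0011-  01-01(✓)  01-11(✓)  010-1(✓)  011-1(✓)  1-010(✓)  1-011(✓)  10-11  1001-(✓)  101-1  1101-(✓)
size-2^2 implicants → 01--1  1-01-
Unchecked terms (primes): -0010, -0111, -1011, 0-111, 00-10, 0011-, 01--1, 1-01-, 10-11, 101-1, 11100
Minterm coverage:
  m7 ⊆ -0111,0-111,0011-
  m9 ⊆ 01--1 [E]
  m11 ⊆ -1011,01--1
  m13 ⊆ 01--1 [E]
  m15 ⊆ 0-111,01--1
  m18 ⊆ -0010,1-01-
  m19 ⊆ 1-01-,10-11
  m21 ⊆ 101-1 [E]
  m23 ⊆ -0111,10-11,101-1
  m28 ⊆ 11100 [E]
E = {01--1, 101-1, 11100}

NO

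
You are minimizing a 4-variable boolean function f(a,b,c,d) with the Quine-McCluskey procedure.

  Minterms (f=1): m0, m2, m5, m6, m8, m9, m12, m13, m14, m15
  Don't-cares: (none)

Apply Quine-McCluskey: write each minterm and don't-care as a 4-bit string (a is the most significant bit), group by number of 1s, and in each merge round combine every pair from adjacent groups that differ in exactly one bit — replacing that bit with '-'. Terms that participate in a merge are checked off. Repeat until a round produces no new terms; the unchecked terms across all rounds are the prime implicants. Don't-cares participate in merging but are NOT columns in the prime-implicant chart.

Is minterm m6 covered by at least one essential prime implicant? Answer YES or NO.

[col 0] 0000*, 0010*, 0101*, 0110*, 1000*, 1001*, 1100*, 1101*, 1110*, 1111*
[col 1] -000, -101, -110, 0-10, 00-0, 1-00*, 1-01*, 100-*, 11-0*, 11-1*, 110-*, 111-*
[col 2] 1-0-, 11--
Prime implicants: -000, -101, -110, 0-10, 00-0, 1-0-, 11--
PI chart (minterm → PIs covering it):
  0 | -000,00-0
  2 | 0-10,00-0
  5 | -101  (sole → essential)
  6 | -110,0-10
  8 | -000,1-0-
  9 | 1-0-  (sole → essential)
  12 | 1-0-,11--
  13 | -101,1-0-,11--
  14 | -110,11--
  15 | 11--  (sole → essential)
Essential prime implicants: -101, 1-0-, 11--

NO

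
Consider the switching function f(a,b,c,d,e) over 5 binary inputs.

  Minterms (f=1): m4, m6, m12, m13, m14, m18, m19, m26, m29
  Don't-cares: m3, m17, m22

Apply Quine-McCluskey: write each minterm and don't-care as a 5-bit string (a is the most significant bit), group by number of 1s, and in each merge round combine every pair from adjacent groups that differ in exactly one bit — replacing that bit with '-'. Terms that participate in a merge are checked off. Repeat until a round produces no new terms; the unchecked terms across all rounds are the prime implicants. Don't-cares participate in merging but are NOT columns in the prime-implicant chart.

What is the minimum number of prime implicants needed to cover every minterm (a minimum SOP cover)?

4

Round 0: 00011✓ 00100✓ 00110✓ 01100✓ 01101✓ 01110✓ 10001✓ 10010✓ 10011✓ 10110✓ 11010✓ 11101✓
Round 1: -0011 -0110 -1101 0-100✓ 0-110✓ 001-0✓ 011-0✓ 0110- 1-010 10-10 100-1 1001-
Round 2: 0-1-0
PIs = {-0011, -0110, -1101, 0-1-0, 0110-, 1-010, 10-10, 100-1, 1001-}
Coverage chart:
  m4: 0-1-0 ←essential
  m6: -0110,0-1-0
  m12: 0-1-0,0110-
  m13: -1101,0110-
  m14: 0-1-0 ←essential
  m18: 1-010,10-10,1001-
  m19: -0011,100-1,1001-
  m26: 1-010 ←essential
  m29: -1101 ←essential
Essential: -1101, 0-1-0, 1-010
Petrick residual → -0011
Min cover (4 terms): b'c'de + bcd'e + a'ce' + ac'de'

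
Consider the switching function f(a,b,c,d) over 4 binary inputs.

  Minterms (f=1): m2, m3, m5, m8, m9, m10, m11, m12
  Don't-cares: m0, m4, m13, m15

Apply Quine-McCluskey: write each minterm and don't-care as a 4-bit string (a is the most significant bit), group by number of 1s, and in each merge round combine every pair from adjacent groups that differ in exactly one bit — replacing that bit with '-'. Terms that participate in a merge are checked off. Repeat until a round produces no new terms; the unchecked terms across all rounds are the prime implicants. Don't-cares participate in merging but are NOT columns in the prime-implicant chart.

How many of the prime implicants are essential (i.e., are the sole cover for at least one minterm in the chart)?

[col 0] 0000*, 0010*, 0011*, 0100*, 0101*, 1000*, 1001*, 1010*, 1011*, 1100*, 1101*, 1111*
[col 1] -000*, -010*, -011*, -100*, -101*, 0-00*, 00-0*, 001-*, 010-*, 1-00*, 1-01*, 1-11*, 10-0*, 10-1*, 100-*, 101-*, 11-1*, 110-*
[col 2] --00, -0-0, -01-, -10-, 1--1, 1-0-, 10--
Prime implicants: --00, -0-0, -01-, -10-, 1--1, 1-0-, 10--
PI chart (minterm → PIs covering it):
  2 | -0-0,-01-
  3 | -01-  (sole → essential)
  5 | -10-  (sole → essential)
  8 | --00,-0-0,1-0-,10--
  9 | 1--1,1-0-,10--
  10 | -0-0,-01-,10--
  11 | -01-,1--1,10--
  12 | --00,-10-,1-0-
Essential prime implicants: -01-, -10-

2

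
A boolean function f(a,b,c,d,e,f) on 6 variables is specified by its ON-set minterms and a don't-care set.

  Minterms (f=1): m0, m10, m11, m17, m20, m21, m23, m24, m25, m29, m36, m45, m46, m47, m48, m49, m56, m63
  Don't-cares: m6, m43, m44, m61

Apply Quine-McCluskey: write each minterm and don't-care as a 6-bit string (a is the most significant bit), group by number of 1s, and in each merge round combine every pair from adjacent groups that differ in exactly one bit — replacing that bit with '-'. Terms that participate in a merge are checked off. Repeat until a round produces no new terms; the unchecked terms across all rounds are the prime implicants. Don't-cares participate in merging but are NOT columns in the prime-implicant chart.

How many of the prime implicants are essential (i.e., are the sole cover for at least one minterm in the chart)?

[col 0] 000000, 000110, 001010*, 001011*, 010001*, 010100*, 010101*, 010111*, 011000*, 011001*, 011101*, 100100*, 101011*, 101100*, 101101*, 101110*, 101111*, 110000*, 110001*, 111000*, 111101*, 111111*
[col 1] -01011, -10001, -11000, -11101, 00101-, 01-001*, 01-101*, 010-01*, 0101-1, 01010-, 011-01*, 01100-, 1-1101*, 1-1111*, 10-100, 101-11, 1011-0*, 1011-1*, 10110-*, 10111-*, 11-000, 11000-, 1111-1*
[col 2] 01--01, 1-11-1, 1011--
Prime implicants: -01011, -10001, -11000, -11101, 000000, 000110, 00101-, 01--01, 0101-1, 01010-, 01100-, 1-11-1, 10-100, 101-11, 1011--, 11-000, 11000-
PI chart (minterm → PIs covering it):
  0 | 000000  (sole → essential)
  10 | 00101-  (sole → essential)
  11 | -01011,00101-
  17 | -10001,01--01
  20 | 01010-  (sole → essential)
  21 | 01--01,0101-1,01010-
  23 | 0101-1  (sole → essential)
  24 | -11000,01100-
  25 | 01--01,01100-
  29 | -11101,01--01
  36 | 10-100  (sole → essential)
  45 | 1-11-1,1011--
  46 | 1011--  (sole → essential)
  47 | 1-11-1,101-11,1011--
  48 | 11-000,11000-
  49 | -10001,11000-
  56 | -11000,11-000
  63 | 1-11-1  (sole → essential)
Essential prime implicants: 000000, 00101-, 0101-1, 01010-, 1-11-1, 10-100, 1011--

7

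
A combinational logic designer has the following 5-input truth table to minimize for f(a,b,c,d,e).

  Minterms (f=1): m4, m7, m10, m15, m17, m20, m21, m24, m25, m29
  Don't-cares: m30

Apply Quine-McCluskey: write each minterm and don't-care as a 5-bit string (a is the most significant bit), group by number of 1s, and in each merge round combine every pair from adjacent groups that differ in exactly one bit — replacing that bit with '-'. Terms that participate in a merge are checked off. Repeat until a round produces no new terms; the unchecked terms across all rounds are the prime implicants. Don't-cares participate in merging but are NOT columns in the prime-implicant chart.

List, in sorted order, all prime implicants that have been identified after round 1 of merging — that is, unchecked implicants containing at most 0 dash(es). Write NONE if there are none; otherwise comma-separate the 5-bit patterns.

[col 0] 00100*, 00111*, 01010, 01111*, 10001*, 10100*, 10101*, 11000*, 11001*, 11101*, 11110
[col 1] -0100, 0-111, 1-001*, 1-101*, 10-01*, 1010-, 11-01*, 1100-
[col 2] 1--01
Prime implicants: -0100, 0-111, 01010, 1--01, 1010-, 1100-, 11110

01010, 11110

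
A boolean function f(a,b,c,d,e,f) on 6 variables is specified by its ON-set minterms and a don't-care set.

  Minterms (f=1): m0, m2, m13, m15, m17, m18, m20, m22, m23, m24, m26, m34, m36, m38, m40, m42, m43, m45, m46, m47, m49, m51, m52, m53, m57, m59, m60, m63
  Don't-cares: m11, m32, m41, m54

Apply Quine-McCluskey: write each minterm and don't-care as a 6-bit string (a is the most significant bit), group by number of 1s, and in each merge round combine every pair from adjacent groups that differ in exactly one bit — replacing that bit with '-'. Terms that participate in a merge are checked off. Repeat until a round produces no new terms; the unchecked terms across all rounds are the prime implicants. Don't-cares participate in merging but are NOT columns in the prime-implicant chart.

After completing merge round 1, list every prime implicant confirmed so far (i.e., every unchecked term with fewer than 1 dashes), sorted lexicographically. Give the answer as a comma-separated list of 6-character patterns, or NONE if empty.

[col 0] 000000*, 000010*, 001011*, 001101*, 001111*, 010001*, 010010*, 010100*, 010110*, 010111*, 011000*, 011010*, 100000*, 100010*, 100100*, 100110*, 101000*, 101001*, 101010*, 101011*, 101101*, 101110*, 101111*, 110001*, 110011*, 110100*, 110101*, 110110*, 111001*, 111011*, 111100*, 111111*
[col 1] -00000*, -00010*, -01011*, -01101*, -01111*, -10001, -10100*, -10110*, 0-0010, 0000-0*, 001-11*, 0011-1*, 01-010, 010-10, 0101-0*, 01011-, 0110-0, 1-0100*, 1-0110*, 1-1001*, 1-1011*, 1-1111*, 10-000*, 10-010*, 10-110*, 100-00*, 100-10*, 1000-0*, 1001-0*, 101-01*, 101-10*, 101-11*, 1010-0*, 1010-1*, 10100-*, 10101-*, 1011-1*, 10111-*, 11-001*, 11-011*, 11-100, 110-01, 1100-1*, 1101-0*, 11010-, 111-11*, 1110-1*
[col 2] -000-0, -01-11, -011-1, -101-0, 1-01-0, 1-1-11, 1-10-1, 10--10, 10-0-0, 100--0, 101--1, 101-1-, 1010--, 11-0-1
Prime implicants: -000-0, -01-11, -011-1, -10001, -101-0, 0-0010, 01-010, 010-10, 01011-, 0110-0, 1-01-0, 1-1-11, 1-10-1, 10--10, 10-0-0, 100--0, 101--1, 101-1-, 1010--, 11-0-1, 11-100, 110-01, 11010-

NONE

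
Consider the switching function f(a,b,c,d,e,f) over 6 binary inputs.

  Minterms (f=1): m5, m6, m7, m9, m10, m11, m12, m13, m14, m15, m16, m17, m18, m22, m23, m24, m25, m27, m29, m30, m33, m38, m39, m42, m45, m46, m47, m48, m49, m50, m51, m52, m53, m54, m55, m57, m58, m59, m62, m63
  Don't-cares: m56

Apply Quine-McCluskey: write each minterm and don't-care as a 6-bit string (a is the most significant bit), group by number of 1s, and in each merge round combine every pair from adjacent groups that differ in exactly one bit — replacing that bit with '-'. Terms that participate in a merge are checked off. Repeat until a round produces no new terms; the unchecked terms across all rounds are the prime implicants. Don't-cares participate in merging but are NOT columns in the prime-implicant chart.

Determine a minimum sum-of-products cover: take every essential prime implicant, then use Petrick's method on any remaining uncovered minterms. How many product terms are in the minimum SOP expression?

13

Round 0: 000101✓ 000110✓ 000111✓ 001001✓ 001010✓ 001011✓ 001100✓ 001101✓ 001110✓ 001111✓ 010000✓ 010001✓ 010010✓ 010110✓ 010111✓ 011000✓ 011001✓ 011011✓ 011101✓ 011110✓ 100001✓ 100110✓ 100111✓ 101010✓ 101101✓ 101110✓ 101111✓ 110000✓ 110001✓ 110010✓ 110011✓ 110100✓ 110101✓ 110110✓ 110111✓ 111000✓ 111001✓ 111010✓ 111011✓ 111110✓ 111111✓
Round 1: -00110✓ -00111✓ -01010✓ -01101✓ -01110✓ -01111✓ -10000✓ -10001✓ -10010✓ -10110✓ -10111✓ -11000✓ -11001✓ -11011✓ -11110✓ 0-0110✓ 0-0111✓ 0-1001✓ 0-1011✓ 0-1101✓ 0-1110✓ 00-101✓ 00-110✓ 00-111✓ 0001-1✓ 00011-✓ 001-01✓ 001-10✓ 001-11✓ 0010-1✓ 00101-✓ 0011-0✓ 0011-1✓ 00110-✓ 00111-✓ 01-000✓ 01-001✓ 01-110✓ 010-10✓ 0100-0✓ 01000-✓ 01011-✓ 011-01✓ 0110-1✓ 01100-✓ 1-0001 1-0110✓ 1-0111✓ 1-1010✓ 1-1110✓ 1-1111✓ 10-110✓ 10-111✓ 10011-✓ 101-10✓ 1011-1✓ 10111-✓ 11-000✓ 11-001✓ 11-010✓ 11-011✓ 11-110✓ 11-111✓ 110-00✓ 110-01✓ 110-10✓ 110-11✓ 1100-0✓ 1100-1✓ 11000-✓ 11001-✓ 1101-0✓ 1101-1✓ 11010-✓ 11011-✓ 111-10✓ 111-11✓ 1110-0✓ 1110-1✓ 11100-✓ 11101-✓ 11111-✓
Round 2: --0110✓ --0111✓ --1110✓ -0-110✓ -0-111✓ -0011-✓ -01-10 -011-1 -0111-✓ -1-000✓ -1-001✓ -1-110✓ -10-10 -100-0 -1000-✓ -1011-✓ -110-1 -1100-✓ 0--110✓ 0-011-✓ 0-1-01 0-10-1 00-1-1 00-11-✓ 001--1 001-1- 0011-- 01-00-✓ 1--110✓ 1--111✓ 1-011-✓ 1-1-10 1-111-✓ 10-11-✓ 11--10✓ 11--11✓ 11-0-0✓ 11-0-1✓ 11-00-✓ 11-01-✓ 11-11-✓ 110--0✓ 110--1✓ 110-0-✓ 110-1-✓ 1100--✓ 1101--✓ 111-1-✓ 1110--✓
Round 3: ---110 --011- -0-11- -1-00- 1--11- 11--1- 11-0-- 110---
PIs = {---110, --011-, -0-11-, -01-10, -011-1, -1-00-, -10-10, -100-0, -110-1, 0-1-01, 0-10-1, 00-1-1, 001--1, 001-1-, 0011--, 1--11-, 1-0001, 1-1-10, 11--1-, 11-0--, 110---}
Coverage chart:
  m5: 00-1-1 ←essential
  m6: ---110,--011-,-0-11-
  m7: --011-,-0-11-,00-1-1
  m9: 0-1-01,0-10-1,001--1
  m10: -01-10,001-1-
  m11: 0-10-1,001--1,001-1-
  m12: 0011-- ←essential
  m13: -011-1,0-1-01,00-1-1,001--1,0011--
  m14: ---110,-0-11-,-01-10,001-1-,0011--
  m15: -0-11-,-011-1,00-1-1,001--1,001-1-,0011--
  m16: -1-00-,-100-0
  m17: -1-00- ←essential
  m18: -10-10,-100-0
  m22: ---110,--011-,-10-10
  m23: --011- ←essential
  m24: -1-00- ←essential
  m25: -1-00-,-110-1,0-1-01,0-10-1
  m27: -110-1,0-10-1
  m29: 0-1-01 ←essential
  m30: ---110 ←essential
  m33: 1-0001 ←essential
  m38: ---110,--011-,-0-11-,1--11-
  m39: --011-,-0-11-,1--11-
  m42: -01-10,1-1-10
  m45: -011-1 ←essential
  m46: ---110,-0-11-,-01-10,1--11-,1-1-10
  m47: -0-11-,-011-1,1--11-
  m48: -1-00-,-100-0,11-0--,110---
  m49: -1-00-,1-0001,11-0--,110---
  m50: -10-10,-100-0,11--1-,11-0--,110---
  m51: 11--1-,11-0--,110---
  m52: 110--- ←essential
  m53: 110--- ←essential
  m54: ---110,--011-,-10-10,1--11-,11--1-,110---
  m55: --011-,1--11-,11--1-,110---
  m57: -1-00-,-110-1,11-0--
  m58: 1-1-10,11--1-,11-0--
  m59: -110-1,11--1-,11-0--
  m62: ---110,1--11-,1-1-10,11--1-
  m63: 1--11-,11--1-
Essential: ---110, --011-, -011-1, -1-00-, 0-1-01, 00-1-1, 0011--, 1-0001, 110---
Petrick residual → -01-10, -10-10, 0-10-1, 11--1-
Min cover (13 terms): def' + c'de + b'cef' + b'cdf + bd'e' + bc'ef' + a'ce'f + a'cd'f + a'b'df + a'b'cd + ac'd'e'f + abe + abc'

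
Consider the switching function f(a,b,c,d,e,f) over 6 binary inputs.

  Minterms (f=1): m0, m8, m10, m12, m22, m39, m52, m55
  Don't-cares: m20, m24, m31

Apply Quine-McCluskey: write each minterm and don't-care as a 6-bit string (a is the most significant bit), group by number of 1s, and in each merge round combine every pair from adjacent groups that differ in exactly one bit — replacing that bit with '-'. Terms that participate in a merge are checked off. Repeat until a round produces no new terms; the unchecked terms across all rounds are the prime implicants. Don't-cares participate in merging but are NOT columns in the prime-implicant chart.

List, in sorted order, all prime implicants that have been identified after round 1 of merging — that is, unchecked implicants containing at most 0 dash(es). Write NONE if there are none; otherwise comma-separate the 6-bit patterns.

011111

Round 0: 000000✓ 001000✓ 001010✓ 001100✓ 010100✓ 010110✓ 011000✓ 011111 100111✓ 110100✓ 110111✓
Round 1: -10100 0-1000 00-000 001-00 0010-0 0101-0 1-0111
PIs = {-10100, 0-1000, 00-000, 001-00, 0010-0, 0101-0, 011111, 1-0111}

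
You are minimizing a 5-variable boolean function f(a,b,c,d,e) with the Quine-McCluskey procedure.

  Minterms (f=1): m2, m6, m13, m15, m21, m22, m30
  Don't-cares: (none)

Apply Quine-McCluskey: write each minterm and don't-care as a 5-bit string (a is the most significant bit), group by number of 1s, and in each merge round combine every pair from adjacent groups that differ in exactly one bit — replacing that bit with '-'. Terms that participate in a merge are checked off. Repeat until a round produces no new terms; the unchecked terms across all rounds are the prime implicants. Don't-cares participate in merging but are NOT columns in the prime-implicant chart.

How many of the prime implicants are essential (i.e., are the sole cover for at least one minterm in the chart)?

size-2^0 implicants → 00010(✓)  00110(✓)  01101(✓)  01111(✓)  10101  10110(✓)  11110(✓)
size-2^1 implicants → -0110  00-10  011-1  1-110
Unchecked terms (primes): -0110, 00-10, 011-1, 1-110, 10101
Minterm coverage:
  m2 ⊆ 00-10 [E]
  m6 ⊆ -0110,00-10
  m13 ⊆ 011-1 [E]
  m15 ⊆ 011-1 [E]
  m21 ⊆ 10101 [E]
  m22 ⊆ -0110,1-110
  m30 ⊆ 1-110 [E]
E = {00-10, 011-1, 1-110, 10101}

4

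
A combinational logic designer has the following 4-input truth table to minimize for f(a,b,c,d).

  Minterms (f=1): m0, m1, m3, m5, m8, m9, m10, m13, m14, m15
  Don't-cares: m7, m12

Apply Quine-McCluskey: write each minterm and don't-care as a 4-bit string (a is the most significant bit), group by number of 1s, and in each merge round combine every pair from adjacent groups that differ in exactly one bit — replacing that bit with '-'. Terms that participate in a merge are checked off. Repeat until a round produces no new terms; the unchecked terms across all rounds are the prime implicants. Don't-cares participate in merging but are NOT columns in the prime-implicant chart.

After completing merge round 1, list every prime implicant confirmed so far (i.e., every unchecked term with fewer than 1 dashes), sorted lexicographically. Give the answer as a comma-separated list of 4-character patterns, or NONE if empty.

Round 0: 0000✓ 0001✓ 0011✓ 0101✓ 0111✓ 1000✓ 1001✓ 1010✓ 1100✓ 1101✓ 1110✓ 1111✓
Round 1: -000✓ -001✓ -101✓ -111✓ 0-01✓ 0-11✓ 00-1✓ 000-✓ 01-1✓ 1-00✓ 1-01✓ 1-10✓ 10-0✓ 100-✓ 11-0✓ 11-1✓ 110-✓ 111-✓
Round 2: --01 -00- -1-1 0--1 1--0 1-0- 11--
PIs = {--01, -00-, -1-1, 0--1, 1--0, 1-0-, 11--}

NONE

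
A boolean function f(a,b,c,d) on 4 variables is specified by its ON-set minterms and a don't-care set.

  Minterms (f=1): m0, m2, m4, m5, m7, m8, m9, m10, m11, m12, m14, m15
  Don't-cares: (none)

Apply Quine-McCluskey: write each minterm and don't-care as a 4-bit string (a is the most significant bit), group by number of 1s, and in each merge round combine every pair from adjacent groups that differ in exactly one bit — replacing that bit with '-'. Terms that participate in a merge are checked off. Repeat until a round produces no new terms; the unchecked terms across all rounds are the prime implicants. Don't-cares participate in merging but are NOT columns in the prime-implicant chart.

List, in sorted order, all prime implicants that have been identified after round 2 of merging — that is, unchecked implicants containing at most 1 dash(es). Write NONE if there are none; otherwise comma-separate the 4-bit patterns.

-111, 01-1, 010-

[col 0] 0000*, 0010*, 0100*, 0101*, 0111*, 1000*, 1001*, 1010*, 1011*, 1100*, 1110*, 1111*
[col 1] -000*, -010*, -100*, -111, 0-00*, 00-0*, 01-1, 010-, 1-00*, 1-10*, 1-11*, 10-0*, 10-1*, 100-*, 101-*, 11-0*, 111-*
[col 2] --00, -0-0, 1--0, 1-1-, 10--
Prime implicants: --00, -0-0, -111, 01-1, 010-, 1--0, 1-1-, 10--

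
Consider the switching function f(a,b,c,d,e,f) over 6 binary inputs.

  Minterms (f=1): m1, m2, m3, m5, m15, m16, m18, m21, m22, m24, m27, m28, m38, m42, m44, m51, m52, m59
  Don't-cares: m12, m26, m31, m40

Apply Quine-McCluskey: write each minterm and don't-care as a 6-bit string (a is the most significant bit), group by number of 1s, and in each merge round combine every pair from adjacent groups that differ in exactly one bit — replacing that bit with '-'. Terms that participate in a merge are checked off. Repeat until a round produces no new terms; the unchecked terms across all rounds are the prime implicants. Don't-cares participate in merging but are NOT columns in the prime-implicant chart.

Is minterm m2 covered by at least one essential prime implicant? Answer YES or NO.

[col 0] 000001*, 000010*, 000011*, 000101*, 001100*, 001111*, 010000*, 010010*, 010101*, 010110*, 011000*, 011010*, 011011*, 011100*, 011111*, 100110, 101000*, 101010*, 101100*, 110011*, 110100, 111011*
[col 1] -01100, -11011, 0-0010, 0-0101, 0-1100, 0-1111, 000-01, 0000-1, 00001-, 01-000*, 01-010*, 010-10, 0100-0*, 011-00, 011-11, 0110-0*, 01101-, 101-00, 1010-0, 11-011
[col 2] 01-0-0
Prime implicants: -01100, -11011, 0-0010, 0-0101, 0-1100, 0-1111, 000-01, 0000-1, 00001-, 01-0-0, 010-10, 011-00, 011-11, 01101-, 100110, 101-00, 1010-0, 11-011, 110100
PI chart (minterm → PIs covering it):
  1 | 000-01,0000-1
  2 | 0-0010,00001-
  3 | 0000-1,00001-
  5 | 0-0101,000-01
  15 | 0-1111  (sole → essential)
  16 | 01-0-0  (sole → essential)
  18 | 0-0010,01-0-0,010-10
  21 | 0-0101  (sole → essential)
  22 | 010-10  (sole → essential)
  24 | 01-0-0,011-00
  27 | -11011,011-11,01101-
  28 | 0-1100,011-00
  38 | 100110  (sole → essential)
  42 | 1010-0  (sole → essential)
  44 | -01100,101-00
  51 | 11-011  (sole → essential)
  52 | 110100  (sole → essential)
  59 | -11011,11-011
Essential prime implicants: 0-0101, 0-1111, 01-0-0, 010-10, 100110, 1010-0, 11-011, 110100

NO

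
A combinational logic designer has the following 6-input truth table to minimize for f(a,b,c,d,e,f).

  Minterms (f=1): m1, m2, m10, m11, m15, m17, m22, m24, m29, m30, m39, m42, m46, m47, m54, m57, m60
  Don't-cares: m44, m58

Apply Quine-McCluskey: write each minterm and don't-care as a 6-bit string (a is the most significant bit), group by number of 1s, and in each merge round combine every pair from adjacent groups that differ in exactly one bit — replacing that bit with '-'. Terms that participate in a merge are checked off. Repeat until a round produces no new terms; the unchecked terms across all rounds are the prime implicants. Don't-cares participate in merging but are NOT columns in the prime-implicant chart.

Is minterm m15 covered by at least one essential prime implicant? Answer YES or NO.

NO

Round 0: 000001✓ 000010✓ 001010✓ 001011✓ 001111✓ 010001✓ 010110✓ 011000 011101 011110✓ 100111✓ 101010✓ 101100✓ 101110✓ 101111✓ 110110✓ 111001 111010✓ 111100✓
Round 1: -01010 -01111 -10110 0-0001 00-010 001-11 00101- 01-110 1-1010 1-1100 10-111 101-10 1011-0 10111-
PIs = {-01010, -01111, -10110, 0-0001, 00-010, 001-11, 00101-, 01-110, 011000, 011101, 1-1010, 1-1100, 10-111, 101-10, 1011-0, 10111-, 111001}
Coverage chart:
  m1: 0-0001 ←essential
  m2: 00-010 ←essential
  m10: -01010,00-010,00101-
  m11: 001-11,00101-
  m15: -01111,001-11
  m17: 0-0001 ←essential
  m22: -10110,01-110
  m24: 011000 ←essential
  m29: 011101 ←essential
  m30: 01-110 ←essential
  m39: 10-111 ←essential
  m42: -01010,1-1010,101-10
  m46: 101-10,1011-0,10111-
  m47: -01111,10-111,10111-
  m54: -10110 ←essential
  m57: 111001 ←essential
  m60: 1-1100 ←essential
Essential: -10110, 0-0001, 00-010, 01-110, 011000, 011101, 1-1100, 10-111, 111001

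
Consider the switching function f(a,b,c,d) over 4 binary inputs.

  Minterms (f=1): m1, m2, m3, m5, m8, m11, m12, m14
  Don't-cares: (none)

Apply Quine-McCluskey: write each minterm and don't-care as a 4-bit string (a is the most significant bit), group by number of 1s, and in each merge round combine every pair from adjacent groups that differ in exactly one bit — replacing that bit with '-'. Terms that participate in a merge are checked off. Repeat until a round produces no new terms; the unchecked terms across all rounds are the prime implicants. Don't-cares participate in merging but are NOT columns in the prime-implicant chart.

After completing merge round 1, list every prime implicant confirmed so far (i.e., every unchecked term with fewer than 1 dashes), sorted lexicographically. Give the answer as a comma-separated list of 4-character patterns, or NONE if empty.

[col 0] 0001*, 0010*, 0011*, 0101*, 1000*, 1011*, 1100*, 1110*
[col 1] -011, 0-01, 00-1, 001-, 1-00, 11-0
Prime implicants: -011, 0-01, 00-1, 001-, 1-00, 11-0

NONE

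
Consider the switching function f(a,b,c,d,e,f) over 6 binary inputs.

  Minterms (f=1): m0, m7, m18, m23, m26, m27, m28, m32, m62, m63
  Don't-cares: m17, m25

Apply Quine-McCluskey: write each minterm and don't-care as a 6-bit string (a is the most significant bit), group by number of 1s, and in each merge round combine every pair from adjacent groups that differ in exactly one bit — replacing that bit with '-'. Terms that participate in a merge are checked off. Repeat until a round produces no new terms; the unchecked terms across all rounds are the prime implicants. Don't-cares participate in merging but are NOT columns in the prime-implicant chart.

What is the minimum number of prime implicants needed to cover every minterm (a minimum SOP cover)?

6

Round 0: 000000✓ 000111✓ 010001✓ 010010✓ 010111✓ 011001✓ 011010✓ 011011✓ 011100 100000✓ 111110✓ 111111✓
Round 1: -00000 0-0111 01-001 01-010 0110-1 01101- 11111-
PIs = {-00000, 0-0111, 01-001, 01-010, 0110-1, 01101-, 011100, 11111-}
Coverage chart:
  m0: -00000 ←essential
  m7: 0-0111 ←essential
  m18: 01-010 ←essential
  m23: 0-0111 ←essential
  m26: 01-010,01101-
  m27: 0110-1,01101-
  m28: 011100 ←essential
  m32: -00000 ←essential
  m62: 11111- ←essential
  m63: 11111- ←essential
Essential: -00000, 0-0111, 01-010, 011100, 11111-
Petrick residual → 0110-1
Min cover (6 terms): b'c'd'e'f' + a'c'def + a'bd'ef' + a'bcd'f + a'bcde'f' + abcde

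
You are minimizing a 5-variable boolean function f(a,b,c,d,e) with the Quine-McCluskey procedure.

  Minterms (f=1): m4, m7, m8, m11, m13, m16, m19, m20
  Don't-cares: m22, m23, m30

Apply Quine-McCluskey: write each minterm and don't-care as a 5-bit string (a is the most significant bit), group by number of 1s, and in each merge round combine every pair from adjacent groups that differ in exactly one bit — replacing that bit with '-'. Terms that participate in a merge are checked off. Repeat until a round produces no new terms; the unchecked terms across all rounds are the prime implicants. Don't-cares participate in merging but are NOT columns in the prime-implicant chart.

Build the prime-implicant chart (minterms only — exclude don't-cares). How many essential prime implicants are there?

7

size-2^0 implicants → 00100(✓)  00111(✓)  01000  01011  01101  10000(✓)  10011(✓)  10100(✓)  10110(✓)  10111(✓)  11110(✓)
size-2^1 implicants → -0100  -0111  1-110  10-00  10-11  101-0  1011-
Unchecked terms (primes): -0100, -0111, 01000, 01011, 01101, 1-110, 10-00, 10-11, 101-0, 1011-
Minterm coverage:
  m4 ⊆ -0100 [E]
  m7 ⊆ -0111 [E]
  m8 ⊆ 01000 [E]
  m11 ⊆ 01011 [E]
  m13 ⊆ 01101 [E]
  m16 ⊆ 10-00 [E]
  m19 ⊆ 10-11 [E]
  m20 ⊆ -0100,10-00,101-0
E = {-0100, -0111, 01000, 01011, 01101, 10-00, 10-11}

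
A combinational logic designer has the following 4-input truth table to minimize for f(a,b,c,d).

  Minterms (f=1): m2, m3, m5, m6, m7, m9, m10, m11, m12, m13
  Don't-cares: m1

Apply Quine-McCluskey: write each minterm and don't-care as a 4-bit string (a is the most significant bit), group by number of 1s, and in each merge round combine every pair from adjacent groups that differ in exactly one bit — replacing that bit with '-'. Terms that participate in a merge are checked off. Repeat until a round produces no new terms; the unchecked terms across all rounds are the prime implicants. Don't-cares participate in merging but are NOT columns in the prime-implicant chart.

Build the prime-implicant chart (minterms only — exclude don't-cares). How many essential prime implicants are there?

3

Round 0: 0001✓ 0010✓ 0011✓ 0101✓ 0110✓ 0111✓ 1001✓ 1010✓ 1011✓ 1100✓ 1101✓
Round 1: -001✓ -010✓ -011✓ -101✓ 0-01✓ 0-10✓ 0-11✓ 00-1✓ 001-✓ 01-1✓ 011-✓ 1-01✓ 10-1✓ 101-✓ 110-
Round 2: --01 -0-1 -01- 0--1 0-1-
PIs = {--01, -0-1, -01-, 0--1, 0-1-, 110-}
Coverage chart:
  m2: -01-,0-1-
  m3: -0-1,-01-,0--1,0-1-
  m5: --01,0--1
  m6: 0-1- ←essential
  m7: 0--1,0-1-
  m9: --01,-0-1
  m10: -01- ←essential
  m11: -0-1,-01-
  m12: 110- ←essential
  m13: --01,110-
Essential: -01-, 0-1-, 110-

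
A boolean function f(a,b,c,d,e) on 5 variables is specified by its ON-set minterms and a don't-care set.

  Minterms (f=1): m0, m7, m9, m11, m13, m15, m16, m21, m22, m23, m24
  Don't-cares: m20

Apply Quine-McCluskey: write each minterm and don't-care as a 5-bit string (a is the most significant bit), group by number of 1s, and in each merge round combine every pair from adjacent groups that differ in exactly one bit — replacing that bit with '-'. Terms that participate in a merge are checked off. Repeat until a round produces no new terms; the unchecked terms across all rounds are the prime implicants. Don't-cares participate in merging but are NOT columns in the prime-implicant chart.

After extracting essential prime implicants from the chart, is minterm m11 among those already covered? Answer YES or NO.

YES

[col 0] 00000*, 00111*, 01001*, 01011*, 01101*, 01111*, 10000*, 10100*, 10101*, 10110*, 10111*, 11000*
[col 1] -0000, -0111, 0-111, 01-01*, 01-11*, 010-1*, 011-1*, 1-000, 10-00, 101-0*, 101-1*, 1010-*, 1011-*
[col 2] 01--1, 101--
Prime implicants: -0000, -0111, 0-111, 01--1, 1-000, 10-00, 101--
PI chart (minterm → PIs covering it):
  0 | -0000  (sole → essential)
  7 | -0111,0-111
  9 | 01--1  (sole → essential)
  11 | 01--1  (sole → essential)
  13 | 01--1  (sole → essential)
  15 | 0-111,01--1
  16 | -0000,1-000,10-00
  21 | 101--  (sole → essential)
  22 | 101--  (sole → essential)
  23 | -0111,101--
  24 | 1-000  (sole → essential)
Essential prime implicants: -0000, 01--1, 1-000, 101--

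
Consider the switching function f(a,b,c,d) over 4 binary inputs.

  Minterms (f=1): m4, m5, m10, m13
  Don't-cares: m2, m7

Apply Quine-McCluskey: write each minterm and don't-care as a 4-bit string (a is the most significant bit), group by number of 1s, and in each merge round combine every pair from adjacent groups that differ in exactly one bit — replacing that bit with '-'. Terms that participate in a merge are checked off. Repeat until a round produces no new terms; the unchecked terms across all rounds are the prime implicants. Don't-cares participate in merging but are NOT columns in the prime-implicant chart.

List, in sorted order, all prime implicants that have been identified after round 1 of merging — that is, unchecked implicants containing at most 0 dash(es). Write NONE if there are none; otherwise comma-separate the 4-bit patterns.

size-2^0 implicants → 0010(✓)  0100(✓)  0101(✓)  0111(✓)  1010(✓)  1101(✓)
size-2^1 implicants → -010  -101  01-1  010-
Unchecked terms (primes): -010, -101, 01-1, 010-

NONE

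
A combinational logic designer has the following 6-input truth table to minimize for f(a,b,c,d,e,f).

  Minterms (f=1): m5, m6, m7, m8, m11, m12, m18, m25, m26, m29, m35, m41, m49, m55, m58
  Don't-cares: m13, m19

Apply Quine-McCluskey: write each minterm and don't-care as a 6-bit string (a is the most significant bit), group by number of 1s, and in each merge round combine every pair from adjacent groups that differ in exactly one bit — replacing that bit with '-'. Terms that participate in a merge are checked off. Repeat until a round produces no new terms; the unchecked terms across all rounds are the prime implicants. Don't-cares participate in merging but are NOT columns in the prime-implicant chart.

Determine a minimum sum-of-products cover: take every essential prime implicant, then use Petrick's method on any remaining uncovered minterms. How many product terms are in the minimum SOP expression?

11

[col 0] 000101*, 000110*, 000111*, 001000*, 001011, 001100*, 001101*, 010010*, 010011*, 011001*, 011010*, 011101*, 100011, 101001, 110001, 110111, 111010*
[col 1] -11010, 0-1101, 00-101, 0001-1, 00011-, 001-00, 00110-, 01-010, 01001-, 011-01
Prime implicants: -11010, 0-1101, 00-101, 0001-1, 00011-, 001-00, 001011, 00110-, 01-010, 01001-, 011-01, 100011, 101001, 110001, 110111
PI chart (minterm → PIs covering it):
  5 | 00-101,0001-1
  6 | 00011-  (sole → essential)
  7 | 0001-1,00011-
  8 | 001-00  (sole → essential)
  11 | 001011  (sole → essential)
  12 | 001-00,00110-
  18 | 01-010,01001-
  25 | 011-01  (sole → essential)
  26 | -11010,01-010
  29 | 0-1101,011-01
  35 | 100011  (sole → essential)
  41 | 101001  (sole → essential)
  49 | 110001  (sole → essential)
  55 | 110111  (sole → essential)
  58 | -11010  (sole → essential)
Essential prime implicants: -11010, 00011-, 001-00, 001011, 011-01, 100011, 101001, 110001, 110111
Petrick residual → 00-101, 01-010
Minimum SOP uses 11 PIs: bcd'ef' + a'b'de'f + a'b'c'de + a'b'ce'f' + a'b'cd'ef + a'bd'ef' + a'bce'f + ab'c'd'ef + ab'cd'e'f + abc'd'e'f + abc'def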